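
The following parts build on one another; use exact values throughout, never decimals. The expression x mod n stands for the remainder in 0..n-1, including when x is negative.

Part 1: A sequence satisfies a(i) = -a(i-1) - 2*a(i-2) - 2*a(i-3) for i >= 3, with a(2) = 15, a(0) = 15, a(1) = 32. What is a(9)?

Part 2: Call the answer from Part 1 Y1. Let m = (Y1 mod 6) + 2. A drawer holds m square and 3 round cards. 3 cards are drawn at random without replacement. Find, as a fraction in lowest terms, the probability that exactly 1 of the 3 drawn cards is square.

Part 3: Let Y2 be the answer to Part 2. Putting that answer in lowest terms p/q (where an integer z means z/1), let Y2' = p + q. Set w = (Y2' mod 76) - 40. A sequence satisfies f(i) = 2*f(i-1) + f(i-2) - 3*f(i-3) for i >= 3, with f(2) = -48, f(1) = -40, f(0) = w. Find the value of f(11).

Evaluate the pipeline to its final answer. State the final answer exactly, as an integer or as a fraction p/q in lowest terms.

Part 1: a(3) = -1*(15) - 2*(32) - 2*(15) = -109; iterating: a(3)=-109, a(4)=15, a(5)=173, a(6)=15, a(7)=-391, a(8)=15, a(9)=737; answer 737
Part 2: Y1 = 737; m = 7; total draws C(10,3) = 120; favorable C(7,1)*C(3,2) = 21; P = 7/40; answer 7/40
Part 3: Y2 = 7/40; threaded value p + q = 47; w = 7; f(3) = 2*(-48) + 1*(-40) - 3*(7) = -157; iterating: f(3)=-157, f(4)=-242, f(5)=-497, f(6)=-765, f(7)=-1301, f(8)=-1876, f(9)=-2758, f(10)=-3489, f(11)=-4108; answer -4108

-4108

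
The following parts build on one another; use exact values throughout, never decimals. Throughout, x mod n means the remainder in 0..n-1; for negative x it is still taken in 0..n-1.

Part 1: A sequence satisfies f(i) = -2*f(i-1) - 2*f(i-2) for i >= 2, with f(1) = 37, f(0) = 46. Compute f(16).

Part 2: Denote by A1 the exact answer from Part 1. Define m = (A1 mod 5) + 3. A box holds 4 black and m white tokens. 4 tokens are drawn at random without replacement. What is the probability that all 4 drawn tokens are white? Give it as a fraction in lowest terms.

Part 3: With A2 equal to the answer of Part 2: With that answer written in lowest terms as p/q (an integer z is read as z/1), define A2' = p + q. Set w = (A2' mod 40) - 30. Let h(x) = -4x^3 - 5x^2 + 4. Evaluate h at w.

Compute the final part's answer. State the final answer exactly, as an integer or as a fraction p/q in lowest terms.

Part 1: f(2) = -2*(37) - 2*(46) = -166; iterating: f(2)=-166, f(3)=258, f(4)=-184, f(5)=-148, f(6)=664, f(7)=-1032, f(8)=736, f(9)=592, f(10)=-2656, f(11)=4128, f(12)=-2944, f(13)=-2368, f(14)=10624, f(15)=-16512, f(16)=11776; answer 11776
Part 2: A1 = 11776; m = 4; total draws C(8,4) = 70; favorable C(4,4) = 1; P = 1/70; answer 1/70
Part 3: A2 = 1/70; threaded value p + q = 71; w = 1; -4*(1)^3 - 5*(1)^2 + 4 = (-4) + (-5) + (4) = -5; answer -5

-5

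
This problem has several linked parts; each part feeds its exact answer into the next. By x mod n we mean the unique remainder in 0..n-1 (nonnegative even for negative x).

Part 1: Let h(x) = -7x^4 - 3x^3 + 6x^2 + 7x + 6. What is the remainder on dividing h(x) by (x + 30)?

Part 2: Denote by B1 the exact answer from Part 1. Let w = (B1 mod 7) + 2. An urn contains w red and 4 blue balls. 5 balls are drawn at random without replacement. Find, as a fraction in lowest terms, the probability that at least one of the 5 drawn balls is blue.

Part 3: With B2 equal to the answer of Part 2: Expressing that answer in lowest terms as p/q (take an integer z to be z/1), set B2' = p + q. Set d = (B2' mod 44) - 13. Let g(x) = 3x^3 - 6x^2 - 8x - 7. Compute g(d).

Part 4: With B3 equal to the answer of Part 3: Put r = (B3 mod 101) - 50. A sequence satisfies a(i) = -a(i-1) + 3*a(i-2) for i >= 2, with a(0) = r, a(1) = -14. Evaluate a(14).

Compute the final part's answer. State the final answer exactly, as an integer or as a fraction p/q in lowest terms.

-1375315

Part 1: remainder = value at the root: -7*(-30)^4 - 3*(-30)^3 + 6*(-30)^2 + 7*(-30)^1 + 6 = (-5670000) + (81000) + (5400) + (-210) + (6) = -5583804; answer -5583804
Part 2: B1 = -5583804; w = 7; total draws C(11,5) = 462; complement C(7,5) = 21; favorable 462 - 21 = 441; P = 21/22; answer 21/22
Part 3: B2 = 21/22; threaded value p + q = 43; d = 30; 3*(30)^3 - 6*(30)^2 - 8*(30)^1 - 7 = (81000) + (-5400) + (-240) + (-7) = 75353; answer 75353
Part 4: B3 = 75353; r = -43; a(2) = -1*(-14) + 3*(-43) = -115; iterating: a(2)=-115, a(3)=73, a(4)=-418, a(5)=637, a(6)=-1891, a(7)=3802, a(8)=-9475, a(9)=20881, a(10)=-49306, a(11)=111949, a(12)=-259867, a(13)=595714, a(14)=-1375315; answer -1375315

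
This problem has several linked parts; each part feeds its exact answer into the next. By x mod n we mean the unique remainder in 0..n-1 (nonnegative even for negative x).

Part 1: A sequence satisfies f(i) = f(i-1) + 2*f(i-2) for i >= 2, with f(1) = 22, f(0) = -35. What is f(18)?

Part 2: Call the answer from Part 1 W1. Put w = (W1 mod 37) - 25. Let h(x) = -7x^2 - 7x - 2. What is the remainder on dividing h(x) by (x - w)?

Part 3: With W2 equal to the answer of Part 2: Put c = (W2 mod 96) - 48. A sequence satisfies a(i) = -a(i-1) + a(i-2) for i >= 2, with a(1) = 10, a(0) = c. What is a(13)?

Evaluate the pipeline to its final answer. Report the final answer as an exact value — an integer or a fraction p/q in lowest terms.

-2278

Part 1: f(2) = 1*(22) + 2*(-35) = -48; iterating: f(2)=-48, f(3)=-4, f(4)=-100, f(5)=-108, f(6)=-308, f(7)=-524, f(8)=-1140, f(9)=-2188, f(10)=-4468, f(11)=-8844, f(12)=-17780, f(13)=-35468, f(14)=-71028, f(15)=-141964, f(16)=-284020, f(17)=-567948, f(18)=-1135988; answer -1135988
Part 2: W1 = -1135988; w = -2; remainder = value at the root: -7*(-2)^2 - 7*(-2)^1 - 2 = (-28) + (14) + (-2) = -16; answer -16
Part 3: W2 = -16; c = 32; a(2) = -1*(10) + 1*(32) = 22; iterating: a(2)=22, a(3)=-12, a(4)=34, a(5)=-46, a(6)=80, a(7)=-126, a(8)=206, a(9)=-332, a(10)=538, a(11)=-870, a(12)=1408, a(13)=-2278; answer -2278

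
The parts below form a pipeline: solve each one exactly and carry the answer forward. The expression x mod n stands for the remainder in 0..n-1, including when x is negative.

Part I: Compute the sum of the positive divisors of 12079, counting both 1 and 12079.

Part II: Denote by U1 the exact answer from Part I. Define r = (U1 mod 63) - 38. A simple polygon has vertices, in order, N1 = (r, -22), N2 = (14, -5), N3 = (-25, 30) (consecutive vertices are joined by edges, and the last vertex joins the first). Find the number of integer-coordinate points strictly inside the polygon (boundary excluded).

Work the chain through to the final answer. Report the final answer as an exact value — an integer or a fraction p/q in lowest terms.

611

Part I: 12079 = 47 * 257; sigma = (1 + 47) * (1 + 257) = 48 * 258 = 12384; answer 12384
Part II: U1 = 12384; r = -2; cross terms: (-2*-5 - 14*-22)=318, (14*30 - -25*-5)=295, (-25*-22 - -2*30)=610; twice the area = |1223| = 1223; area = 1223/2; boundary points = 1 + 1 + 1 = 3; strictly interior points = area - boundary/2 + 1 = 611; answer 611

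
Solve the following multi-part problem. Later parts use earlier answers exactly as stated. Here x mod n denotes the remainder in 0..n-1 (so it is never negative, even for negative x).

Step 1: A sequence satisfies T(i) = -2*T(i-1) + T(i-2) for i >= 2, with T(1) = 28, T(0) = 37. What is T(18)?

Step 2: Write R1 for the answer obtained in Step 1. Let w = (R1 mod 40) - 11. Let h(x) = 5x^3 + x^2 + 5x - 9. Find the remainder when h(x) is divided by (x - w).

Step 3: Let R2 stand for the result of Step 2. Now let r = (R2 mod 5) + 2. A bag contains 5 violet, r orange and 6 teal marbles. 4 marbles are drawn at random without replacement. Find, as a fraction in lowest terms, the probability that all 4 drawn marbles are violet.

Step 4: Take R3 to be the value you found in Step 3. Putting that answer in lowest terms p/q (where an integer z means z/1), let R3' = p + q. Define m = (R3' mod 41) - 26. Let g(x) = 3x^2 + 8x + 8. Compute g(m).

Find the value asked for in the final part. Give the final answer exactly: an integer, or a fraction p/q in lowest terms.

Step 1: T(2) = -2*(28) + 1*(37) = -19; iterating: T(2)=-19, T(3)=66, T(4)=-151, T(5)=368, T(6)=-887, T(7)=2142, T(8)=-5171, T(9)=12484, T(10)=-30139, T(11)=72762, T(12)=-175663, T(13)=424088, T(14)=-1023839, T(15)=2471766, T(16)=-5967371, T(17)=14406508, T(18)=-34780387; answer -34780387
Step 2: R1 = -34780387; w = 2; remainder = value at the root: 5*(2)^3 + 1*(2)^2 + 5*(2)^1 - 9 = (40) + (4) + (10) + (-9) = 45; answer 45
Step 3: R2 = 45; r = 2; total draws C(13,4) = 715; favorable C(5,4) = 5; P = 1/143; answer 1/143
Step 4: R3 = 1/143; threaded value p + q = 144; m = -5; 3*(-5)^2 + 8*(-5)^1 + 8 = (75) + (-40) + (8) = 43; answer 43

43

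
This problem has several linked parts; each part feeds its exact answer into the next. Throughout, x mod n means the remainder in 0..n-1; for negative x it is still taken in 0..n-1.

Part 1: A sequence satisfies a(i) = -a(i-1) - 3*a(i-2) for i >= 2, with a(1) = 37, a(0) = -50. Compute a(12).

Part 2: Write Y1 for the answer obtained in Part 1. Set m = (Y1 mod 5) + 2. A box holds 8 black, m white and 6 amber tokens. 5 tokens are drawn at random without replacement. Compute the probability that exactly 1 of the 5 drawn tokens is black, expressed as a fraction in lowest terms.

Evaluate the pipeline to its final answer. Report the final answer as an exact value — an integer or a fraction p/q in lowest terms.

5/39

Part 1: a(2) = -1*(37) - 3*(-50) = 113; iterating: a(2)=113, a(3)=-224, a(4)=-115, a(5)=787, a(6)=-442, a(7)=-1919, a(8)=3245, a(9)=2512, a(10)=-12247, a(11)=4711, a(12)=32030; answer 32030
Part 2: Y1 = 32030; m = 2; total draws C(16,5) = 4368; favorable C(8,1)*C(8,4) = 560; P = 5/39; answer 5/39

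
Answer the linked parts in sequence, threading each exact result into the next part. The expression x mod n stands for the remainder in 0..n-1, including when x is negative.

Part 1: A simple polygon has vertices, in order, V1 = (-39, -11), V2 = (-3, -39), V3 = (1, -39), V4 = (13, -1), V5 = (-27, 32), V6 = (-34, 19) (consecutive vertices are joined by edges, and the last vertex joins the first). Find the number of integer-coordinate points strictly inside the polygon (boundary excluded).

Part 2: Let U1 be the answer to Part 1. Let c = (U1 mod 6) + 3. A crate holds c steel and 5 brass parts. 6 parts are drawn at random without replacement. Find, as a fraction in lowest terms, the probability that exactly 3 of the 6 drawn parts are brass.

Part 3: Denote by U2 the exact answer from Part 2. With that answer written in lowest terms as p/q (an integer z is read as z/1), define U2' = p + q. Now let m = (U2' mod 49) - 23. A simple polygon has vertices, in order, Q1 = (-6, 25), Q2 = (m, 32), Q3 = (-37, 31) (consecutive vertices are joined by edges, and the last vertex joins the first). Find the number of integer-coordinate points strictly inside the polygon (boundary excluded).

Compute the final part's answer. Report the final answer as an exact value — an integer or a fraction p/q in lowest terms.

147

Part 1: cross terms: (-39*-39 - -3*-11)=1488, (-3*-39 - 1*-39)=156, (1*-1 - 13*-39)=506, (13*32 - -27*-1)=389, (-27*19 - -34*32)=575, (-34*-11 - -39*19)=1115; twice the area = |4229| = 4229; area = 4229/2; boundary points = 4 + 4 + 2 + 1 + 1 + 5 = 17; strictly interior points = area - boundary/2 + 1 = 2107; answer 2107
Part 2: U1 = 2107; c = 4; total draws C(9,6) = 84; favorable C(5,3)*C(4,3) = 40; P = 10/21; answer 10/21
Part 3: U2 = 10/21; threaded value p + q = 31; m = 8; cross terms: (-6*32 - 8*25)=-392, (8*31 - -37*32)=1432, (-37*25 - -6*31)=-739; twice the area = |301| = 301; area = 301/2; boundary points = 7 + 1 + 1 = 9; strictly interior points = area - boundary/2 + 1 = 147; answer 147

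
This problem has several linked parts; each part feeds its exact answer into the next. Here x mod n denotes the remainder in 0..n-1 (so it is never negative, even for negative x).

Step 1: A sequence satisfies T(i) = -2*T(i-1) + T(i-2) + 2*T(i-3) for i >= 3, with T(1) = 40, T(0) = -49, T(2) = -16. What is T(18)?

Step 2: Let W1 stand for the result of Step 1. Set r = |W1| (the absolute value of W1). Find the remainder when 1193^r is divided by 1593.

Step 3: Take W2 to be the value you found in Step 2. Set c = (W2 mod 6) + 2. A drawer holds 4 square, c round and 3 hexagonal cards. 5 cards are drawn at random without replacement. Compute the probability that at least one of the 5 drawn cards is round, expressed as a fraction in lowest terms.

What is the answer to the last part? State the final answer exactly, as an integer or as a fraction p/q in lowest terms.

422/429

Step 1: T(3) = -2*(-16) + 1*(40) + 2*(-49) = -26; iterating: T(3)=-26, T(4)=116, T(5)=-290, T(6)=644, T(7)=-1346, T(8)=2756, T(9)=-5570, T(10)=11204, T(11)=-22466, T(12)=44996, T(13)=-90050, T(14)=180164, T(15)=-360386, T(16)=720836, T(17)=-1441730, T(18)=2883524; answer 2883524
Step 2: W1 = 2883524; r = 2883524; squarings mod 1593: 1193^1=1193, 1193^2=700, 1193^4=949, 1193^8=556, 1193^16=94, 1193^32=871, 1193^64=373, 1193^128=538, 1193^256=1111, 1193^512=1339, 1193^1024=796, 1193^2048=1195, 1193^4096=697, 1193^8192=1537, 1193^16384=1543, 1193^32768=907, 1193^65536=661, 1193^131072=439, 1193^262144=1561, 1193^524288=1024, 1193^1048576=382, 1193^2097152=961; 1193^2883524 = 1193^4 * 1193^64 * 1193^128 * 1193^256 * 1193^512 * 1193^1024 * 1193^2048 * 1193^4096 * 1193^8192 * 1193^16384 * 1193^32768 * 1193^65536 * 1193^131072 * 1193^524288 * 1193^2097152 = 1546 (mod 1593); answer 1546
Step 3: W2 = 1546; c = 6; total draws C(13,5) = 1287; complement C(7,5) = 21; favorable 1287 - 21 = 1266; P = 422/429; answer 422/429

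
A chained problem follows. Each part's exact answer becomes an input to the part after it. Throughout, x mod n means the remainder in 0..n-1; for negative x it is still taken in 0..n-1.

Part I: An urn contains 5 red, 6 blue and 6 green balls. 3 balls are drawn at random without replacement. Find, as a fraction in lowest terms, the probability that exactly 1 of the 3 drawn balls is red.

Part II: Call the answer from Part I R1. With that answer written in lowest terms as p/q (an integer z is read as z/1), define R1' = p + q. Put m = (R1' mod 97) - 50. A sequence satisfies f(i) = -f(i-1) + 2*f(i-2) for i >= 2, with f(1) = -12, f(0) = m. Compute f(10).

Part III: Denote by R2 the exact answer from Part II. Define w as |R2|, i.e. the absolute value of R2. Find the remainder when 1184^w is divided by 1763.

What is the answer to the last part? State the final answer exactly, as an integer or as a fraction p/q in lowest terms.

821

Part I: total draws C(17,3) = 680; favorable C(5,1)*C(12,2) = 330; P = 33/68; answer 33/68
Part II: R1 = 33/68; threaded value p + q = 101; m = -46; f(2) = -1*(-12) + 2*(-46) = -80; iterating: f(2)=-80, f(3)=56, f(4)=-216, f(5)=328, f(6)=-760, f(7)=1416, f(8)=-2936, f(9)=5768, f(10)=-11640; answer -11640
Part III: R2 = -11640; w = 11640; squarings mod 1763: 1184^1=1184, 1184^2=271, 1184^4=1158, 1184^8=1084, 1184^16=898, 1184^32=713, 1184^64=625, 1184^128=1002, 1184^256=857, 1184^512=1041, 1184^1024=1199, 1184^2048=756, 1184^4096=324, 1184^8192=959; 1184^11640 = 1184^8 * 1184^16 * 1184^32 * 1184^64 * 1184^256 * 1184^1024 * 1184^2048 * 1184^8192 = 821 (mod 1763); answer 821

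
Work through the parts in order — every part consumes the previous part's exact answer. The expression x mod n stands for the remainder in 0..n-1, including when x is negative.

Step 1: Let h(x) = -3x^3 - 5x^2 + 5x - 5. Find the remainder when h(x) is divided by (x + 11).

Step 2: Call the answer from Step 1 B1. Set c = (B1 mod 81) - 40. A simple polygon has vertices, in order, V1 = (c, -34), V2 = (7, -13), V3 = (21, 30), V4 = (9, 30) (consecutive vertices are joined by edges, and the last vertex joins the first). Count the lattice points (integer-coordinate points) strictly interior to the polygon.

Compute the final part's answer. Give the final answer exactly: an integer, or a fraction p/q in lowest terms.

1090

Step 1: remainder = value at the root: -3*(-11)^3 - 5*(-11)^2 + 5*(-11)^1 - 5 = (3993) + (-605) + (-55) + (-5) = 3328; answer 3328
Step 2: B1 = 3328; c = -33; cross terms: (-33*-13 - 7*-34)=667, (7*30 - 21*-13)=483, (21*30 - 9*30)=360, (9*-34 - -33*30)=684; twice the area = |2194| = 2194; area = 1097; boundary points = 1 + 1 + 12 + 2 = 16; strictly interior points = area - boundary/2 + 1 = 1090; answer 1090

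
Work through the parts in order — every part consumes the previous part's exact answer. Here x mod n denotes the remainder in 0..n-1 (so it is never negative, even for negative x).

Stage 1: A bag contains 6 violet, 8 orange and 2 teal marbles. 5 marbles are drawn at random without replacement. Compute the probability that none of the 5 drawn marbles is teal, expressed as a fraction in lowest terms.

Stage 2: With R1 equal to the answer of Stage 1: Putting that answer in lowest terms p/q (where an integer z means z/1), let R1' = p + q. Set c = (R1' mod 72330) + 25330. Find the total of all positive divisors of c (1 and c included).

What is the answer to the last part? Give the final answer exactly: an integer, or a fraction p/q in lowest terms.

Stage 1: total draws C(16,5) = 4368; favorable C(14,5) = 2002; P = 11/24; answer 11/24
Stage 2: R1 = 11/24; threaded value p + q = 35; c = 25365; 25365 = 3 * 5 * 19 * 89; sigma = (1 + 3) * (1 + 5) * (1 + 19) * (1 + 89) = 4 * 6 * 20 * 90 = 43200; answer 43200

43200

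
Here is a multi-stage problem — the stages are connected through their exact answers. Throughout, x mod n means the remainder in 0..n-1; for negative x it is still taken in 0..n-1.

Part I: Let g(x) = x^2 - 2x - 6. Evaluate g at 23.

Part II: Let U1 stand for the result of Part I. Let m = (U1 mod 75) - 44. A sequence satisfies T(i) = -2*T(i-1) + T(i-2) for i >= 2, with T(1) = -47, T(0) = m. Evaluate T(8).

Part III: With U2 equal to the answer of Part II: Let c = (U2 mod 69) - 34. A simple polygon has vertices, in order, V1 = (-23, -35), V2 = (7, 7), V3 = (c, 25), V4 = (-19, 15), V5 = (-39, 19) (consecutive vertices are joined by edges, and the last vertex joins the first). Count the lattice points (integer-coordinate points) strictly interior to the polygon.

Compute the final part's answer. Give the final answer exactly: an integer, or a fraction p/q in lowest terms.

1313

Part I: 1*(23)^2 - 2*(23)^1 - 6 = (529) + (-46) + (-6) = 477; answer 477
Part II: U1 = 477; m = -17; T(2) = -2*(-47) + 1*(-17) = 77; iterating: T(2)=77, T(3)=-201, T(4)=479, T(5)=-1159, T(6)=2797, T(7)=-6753, T(8)=16303; answer 16303
Part III: U2 = 16303; c = -15; cross terms: (-23*7 - 7*-35)=84, (7*25 - -15*7)=280, (-15*15 - -19*25)=250, (-19*19 - -39*15)=224, (-39*-35 - -23*19)=1802; twice the area = |2640| = 2640; area = 1320; boundary points = 6 + 2 + 2 + 4 + 2 = 16; strictly interior points = area - boundary/2 + 1 = 1313; answer 1313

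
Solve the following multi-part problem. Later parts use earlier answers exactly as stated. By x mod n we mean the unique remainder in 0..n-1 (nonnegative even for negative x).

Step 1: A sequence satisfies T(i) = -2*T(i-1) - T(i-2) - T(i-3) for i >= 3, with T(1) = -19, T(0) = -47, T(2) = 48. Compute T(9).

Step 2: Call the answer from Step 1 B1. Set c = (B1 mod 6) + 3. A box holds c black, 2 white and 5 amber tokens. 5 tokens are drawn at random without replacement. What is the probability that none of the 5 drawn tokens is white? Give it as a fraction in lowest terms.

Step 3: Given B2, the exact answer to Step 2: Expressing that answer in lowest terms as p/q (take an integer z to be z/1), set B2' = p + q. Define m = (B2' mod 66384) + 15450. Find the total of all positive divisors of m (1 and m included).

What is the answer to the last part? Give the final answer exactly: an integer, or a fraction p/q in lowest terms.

16176

Step 1: T(3) = -2*(48) - 1*(-19) - 1*(-47) = -30; iterating: T(3)=-30, T(4)=31, T(5)=-80, T(6)=159, T(7)=-269, T(8)=459, T(9)=-808; answer -808
Step 2: B1 = -808; c = 5; total draws C(12,5) = 792; favorable C(10,5) = 252; P = 7/22; answer 7/22
Step 3: B2 = 7/22; threaded value p + q = 29; m = 15479; 15479 = 23 * 673; sigma = (1 + 23) * (1 + 673) = 24 * 674 = 16176; answer 16176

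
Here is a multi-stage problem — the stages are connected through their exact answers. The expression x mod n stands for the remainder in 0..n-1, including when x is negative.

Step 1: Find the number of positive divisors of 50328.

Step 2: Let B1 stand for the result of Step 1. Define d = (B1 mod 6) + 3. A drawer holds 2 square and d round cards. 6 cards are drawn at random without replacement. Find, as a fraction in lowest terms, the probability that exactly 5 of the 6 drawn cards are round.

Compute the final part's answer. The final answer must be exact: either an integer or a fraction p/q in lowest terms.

2/7

Step 1: 50328 = 2^3 * 3^3 * 233; number of divisors = (3+1) * (3+1) * (1+1) = 32; answer 32
Step 2: B1 = 32; d = 5; total draws C(7,6) = 7; favorable C(5,5)*C(2,1) = 2; P = 2/7; answer 2/7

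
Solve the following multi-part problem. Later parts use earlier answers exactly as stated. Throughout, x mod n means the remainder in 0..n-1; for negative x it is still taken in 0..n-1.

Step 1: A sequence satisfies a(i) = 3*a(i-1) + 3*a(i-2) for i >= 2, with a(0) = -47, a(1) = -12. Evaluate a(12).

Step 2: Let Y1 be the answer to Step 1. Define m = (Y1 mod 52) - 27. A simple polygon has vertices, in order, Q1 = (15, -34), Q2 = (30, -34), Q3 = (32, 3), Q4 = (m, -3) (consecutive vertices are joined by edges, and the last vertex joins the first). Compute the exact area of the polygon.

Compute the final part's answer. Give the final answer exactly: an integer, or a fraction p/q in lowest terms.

Step 1: a(2) = 3*(-12) + 3*(-47) = -177; iterating: a(2)=-177, a(3)=-567, a(4)=-2232, a(5)=-8397, a(6)=-31887, a(7)=-120852, a(8)=-458217, a(9)=-1737207, a(10)=-6586272, a(11)=-24970437, a(12)=-94670127; answer -94670127
Step 2: Y1 = -94670127; m = 6; cross terms: (15*-34 - 30*-34)=510, (30*3 - 32*-34)=1178, (32*-3 - 6*3)=-114, (6*-34 - 15*-3)=-159; twice the area = |1415| = 1415; area = 1415/2; answer 1415/2

1415/2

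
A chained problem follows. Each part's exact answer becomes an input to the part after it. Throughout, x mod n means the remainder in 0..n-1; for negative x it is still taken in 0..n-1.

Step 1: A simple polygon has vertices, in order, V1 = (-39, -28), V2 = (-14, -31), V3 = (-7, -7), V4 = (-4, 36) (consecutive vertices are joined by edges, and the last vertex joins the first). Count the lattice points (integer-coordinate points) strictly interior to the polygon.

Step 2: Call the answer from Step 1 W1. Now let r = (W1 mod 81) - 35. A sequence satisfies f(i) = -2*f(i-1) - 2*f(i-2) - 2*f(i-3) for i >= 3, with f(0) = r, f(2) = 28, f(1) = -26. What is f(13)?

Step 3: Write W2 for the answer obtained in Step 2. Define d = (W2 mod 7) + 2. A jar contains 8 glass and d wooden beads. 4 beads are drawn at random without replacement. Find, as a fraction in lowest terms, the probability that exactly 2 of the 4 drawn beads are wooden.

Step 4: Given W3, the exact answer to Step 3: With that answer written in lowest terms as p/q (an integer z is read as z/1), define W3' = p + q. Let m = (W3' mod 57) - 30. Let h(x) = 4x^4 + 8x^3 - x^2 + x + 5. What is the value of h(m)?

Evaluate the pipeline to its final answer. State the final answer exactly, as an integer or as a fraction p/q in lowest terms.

6887

Step 1: cross terms: (-39*-31 - -14*-28)=817, (-14*-7 - -7*-31)=-119, (-7*36 - -4*-7)=-280, (-4*-28 - -39*36)=1516; twice the area = |1934| = 1934; area = 967; boundary points = 1 + 1 + 1 + 1 = 4; strictly interior points = area - boundary/2 + 1 = 966; answer 966
Step 2: W1 = 966; r = 40; f(3) = -2*(28) - 2*(-26) - 2*(40) = -84; iterating: f(3)=-84, f(4)=164, f(5)=-216, f(6)=272, f(7)=-440, f(8)=768, f(9)=-1200, f(10)=1744, f(11)=-2624, f(12)=4160, f(13)=-6560; answer -6560
Step 3: W2 = -6560; d = 8; total draws C(16,4) = 1820; favorable C(8,2)*C(8,2) = 784; P = 28/65; answer 28/65
Step 4: W3 = 28/65; threaded value p + q = 93; m = 6; 4*(6)^4 + 8*(6)^3 - 1*(6)^2 + 1*(6)^1 + 5 = (5184) + (1728) + (-36) + (6) + (5) = 6887; answer 6887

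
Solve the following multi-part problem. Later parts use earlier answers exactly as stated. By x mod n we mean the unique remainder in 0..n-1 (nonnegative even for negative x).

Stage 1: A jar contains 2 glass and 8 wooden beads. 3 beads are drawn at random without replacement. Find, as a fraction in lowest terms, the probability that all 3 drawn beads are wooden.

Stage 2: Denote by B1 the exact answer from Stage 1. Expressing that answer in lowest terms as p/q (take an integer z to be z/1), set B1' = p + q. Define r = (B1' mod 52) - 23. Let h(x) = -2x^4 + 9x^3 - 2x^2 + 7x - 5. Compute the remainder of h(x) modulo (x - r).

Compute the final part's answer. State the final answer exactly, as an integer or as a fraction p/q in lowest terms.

-25

Stage 1: total draws C(10,3) = 120; favorable C(8,3) = 56; P = 7/15; answer 7/15
Stage 2: B1 = 7/15; threaded value p + q = 22; r = -1; remainder = value at the root: -2*(-1)^4 + 9*(-1)^3 - 2*(-1)^2 + 7*(-1)^1 - 5 = (-2) + (-9) + (-2) + (-7) + (-5) = -25; answer -25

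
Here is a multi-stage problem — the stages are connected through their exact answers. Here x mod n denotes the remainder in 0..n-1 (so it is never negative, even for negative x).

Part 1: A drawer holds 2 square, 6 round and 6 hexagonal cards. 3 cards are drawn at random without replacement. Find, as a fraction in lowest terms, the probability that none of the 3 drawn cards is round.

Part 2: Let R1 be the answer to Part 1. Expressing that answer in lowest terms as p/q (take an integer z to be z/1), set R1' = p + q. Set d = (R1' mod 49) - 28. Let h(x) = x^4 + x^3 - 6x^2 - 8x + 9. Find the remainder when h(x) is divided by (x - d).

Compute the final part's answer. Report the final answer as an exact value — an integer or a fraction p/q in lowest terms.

25463

Part 1: total draws C(14,3) = 364; favorable C(8,3) = 56; P = 2/13; answer 2/13
Part 2: R1 = 2/13; threaded value p + q = 15; d = -13; remainder = value at the root: 1*(-13)^4 + 1*(-13)^3 - 6*(-13)^2 - 8*(-13)^1 + 9 = (28561) + (-2197) + (-1014) + (104) + (9) = 25463; answer 25463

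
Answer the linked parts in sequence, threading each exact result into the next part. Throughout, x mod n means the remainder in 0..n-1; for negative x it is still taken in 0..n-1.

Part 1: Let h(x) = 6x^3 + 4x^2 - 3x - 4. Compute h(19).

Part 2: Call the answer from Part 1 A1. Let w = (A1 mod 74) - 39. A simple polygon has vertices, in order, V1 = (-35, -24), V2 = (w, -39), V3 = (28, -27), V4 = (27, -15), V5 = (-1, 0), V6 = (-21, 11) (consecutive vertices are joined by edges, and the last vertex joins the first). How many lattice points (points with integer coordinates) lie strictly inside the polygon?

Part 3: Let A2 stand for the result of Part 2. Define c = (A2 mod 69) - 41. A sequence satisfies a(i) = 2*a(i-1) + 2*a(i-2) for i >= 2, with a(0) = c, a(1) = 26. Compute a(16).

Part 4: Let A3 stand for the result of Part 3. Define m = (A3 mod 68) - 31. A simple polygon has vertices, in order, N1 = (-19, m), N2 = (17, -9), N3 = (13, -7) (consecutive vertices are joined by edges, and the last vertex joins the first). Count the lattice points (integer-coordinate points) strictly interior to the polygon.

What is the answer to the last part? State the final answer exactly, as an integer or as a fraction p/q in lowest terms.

15

Part 1: 6*(19)^3 + 4*(19)^2 - 3*(19)^1 - 4 = (41154) + (1444) + (-57) + (-4) = 42537; answer 42537
Part 2: A1 = 42537; w = 22; cross terms: (-35*-39 - 22*-24)=1893, (22*-27 - 28*-39)=498, (28*-15 - 27*-27)=309, (27*0 - -1*-15)=-15, (-1*11 - -21*0)=-11, (-21*-24 - -35*11)=889; twice the area = |3563| = 3563; area = 3563/2; boundary points = 3 + 6 + 1 + 1 + 1 + 7 = 19; strictly interior points = area - boundary/2 + 1 = 1773; answer 1773
Part 3: A2 = 1773; c = 7; a(2) = 2*(26) + 2*(7) = 66; iterating: a(2)=66, a(3)=184, a(4)=500, a(5)=1368, a(6)=3736, a(7)=10208, a(8)=27888, a(9)=76192, a(10)=208160, a(11)=568704, a(12)=1553728, a(13)=4244864, a(14)=11597184, a(15)=31684096, a(16)=86562560; answer 86562560
Part 4: A3 = 86562560; m = 25; cross terms: (-19*-9 - 17*25)=-254, (17*-7 - 13*-9)=-2, (13*25 - -19*-7)=192; twice the area = |-64| = 64; area = 32; boundary points = 2 + 2 + 32 = 36; strictly interior points = area - boundary/2 + 1 = 15; answer 15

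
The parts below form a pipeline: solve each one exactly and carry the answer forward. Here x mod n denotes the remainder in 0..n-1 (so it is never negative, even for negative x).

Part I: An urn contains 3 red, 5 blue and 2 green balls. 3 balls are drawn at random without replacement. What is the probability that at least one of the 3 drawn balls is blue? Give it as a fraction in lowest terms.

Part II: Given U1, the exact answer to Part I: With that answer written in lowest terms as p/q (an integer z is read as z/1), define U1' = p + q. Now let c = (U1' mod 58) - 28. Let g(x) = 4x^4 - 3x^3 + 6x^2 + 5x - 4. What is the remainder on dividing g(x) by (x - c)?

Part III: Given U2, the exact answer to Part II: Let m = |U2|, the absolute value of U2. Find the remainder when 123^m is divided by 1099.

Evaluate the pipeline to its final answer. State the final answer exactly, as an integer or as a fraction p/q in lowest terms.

856

Part I: total draws C(10,3) = 120; complement C(5,3) = 10; favorable 120 - 10 = 110; P = 11/12; answer 11/12
Part II: U1 = 11/12; threaded value p + q = 23; c = -5; remainder = value at the root: 4*(-5)^4 - 3*(-5)^3 + 6*(-5)^2 + 5*(-5)^1 - 4 = (2500) + (375) + (150) + (-25) + (-4) = 2996; answer 2996
Part III: U2 = 2996; m = 2996; squarings mod 1099: 123^1=123, 123^2=842, 123^4=109, 123^8=891, 123^16=403, 123^32=856, 123^64=802, 123^128=289, 123^256=1096, 123^512=9, 123^1024=81, 123^2048=1066; 123^2996 = 123^4 * 123^16 * 123^32 * 123^128 * 123^256 * 123^512 * 123^2048 = 856 (mod 1099); answer 856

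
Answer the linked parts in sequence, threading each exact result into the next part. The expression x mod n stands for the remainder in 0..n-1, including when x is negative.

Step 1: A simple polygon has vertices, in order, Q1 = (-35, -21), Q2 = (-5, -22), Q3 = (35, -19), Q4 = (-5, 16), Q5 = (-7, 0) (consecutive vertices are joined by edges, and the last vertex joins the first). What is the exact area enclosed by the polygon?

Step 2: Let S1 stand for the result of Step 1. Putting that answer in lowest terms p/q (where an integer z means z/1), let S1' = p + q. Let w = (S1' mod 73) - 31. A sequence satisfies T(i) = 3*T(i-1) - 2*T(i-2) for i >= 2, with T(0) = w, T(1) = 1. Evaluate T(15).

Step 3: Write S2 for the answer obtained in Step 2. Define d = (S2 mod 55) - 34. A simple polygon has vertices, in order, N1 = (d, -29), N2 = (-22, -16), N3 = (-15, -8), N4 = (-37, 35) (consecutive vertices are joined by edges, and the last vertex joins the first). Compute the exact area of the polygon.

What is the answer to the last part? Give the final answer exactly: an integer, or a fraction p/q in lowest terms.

Step 1: cross terms: (-35*-22 - -5*-21)=665, (-5*-19 - 35*-22)=865, (35*16 - -5*-19)=465, (-5*0 - -7*16)=112, (-7*-21 - -35*0)=147; twice the area = |2254| = 2254; area = 1127; answer 1127
Step 2: S1 = 1127; threaded value p + q = 1128; w = 2; T(2) = 3*(1) - 2*(2) = -1; iterating: T(2)=-1, T(3)=-5, T(4)=-13, T(5)=-29, T(6)=-61, T(7)=-125, T(8)=-253, T(9)=-509, T(10)=-1021, T(11)=-2045, T(12)=-4093, T(13)=-8189, T(14)=-16381, T(15)=-32765; answer -32765
Step 3: S2 = -32765; d = -19; cross terms: (-19*-16 - -22*-29)=-334, (-22*-8 - -15*-16)=-64, (-15*35 - -37*-8)=-821, (-37*-29 - -19*35)=1738; twice the area = |519| = 519; area = 519/2; answer 519/2

519/2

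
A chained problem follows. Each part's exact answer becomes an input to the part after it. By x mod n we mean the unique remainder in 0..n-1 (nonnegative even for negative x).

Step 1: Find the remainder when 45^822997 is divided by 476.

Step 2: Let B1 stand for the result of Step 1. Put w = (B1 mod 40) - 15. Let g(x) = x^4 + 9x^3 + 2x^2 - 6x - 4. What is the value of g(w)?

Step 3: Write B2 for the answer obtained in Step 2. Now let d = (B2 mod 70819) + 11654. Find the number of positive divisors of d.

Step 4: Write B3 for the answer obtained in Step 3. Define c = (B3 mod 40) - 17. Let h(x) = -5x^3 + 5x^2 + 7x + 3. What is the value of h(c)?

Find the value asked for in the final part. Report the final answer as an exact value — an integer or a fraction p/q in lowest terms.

Step 1: squarings mod 476: 45^1=45, 45^2=121, 45^4=361, 45^8=373, 45^16=137, 45^32=205, 45^64=137, 45^128=205, 45^256=137, 45^512=205, 45^1024=137, 45^2048=205, 45^4096=137, 45^8192=205, 45^16384=137, 45^32768=205, 45^65536=137, 45^131072=205, 45^262144=137, 45^524288=205; 45^822997 = 45^1 * 45^4 * 45^16 * 45^64 * 45^128 * 45^512 * 45^1024 * 45^2048 * 45^32768 * 45^262144 * 45^524288 = 129 (mod 476); answer 129
Step 2: B1 = 129; w = -6; 1*(-6)^4 + 9*(-6)^3 + 2*(-6)^2 - 6*(-6)^1 - 4 = (1296) + (-1944) + (72) + (36) + (-4) = -544; answer -544
Step 3: B2 = -544; d = 81929; 81929 is prime, so its only divisors are 1 and 81929; count = 2; answer 2
Step 4: B3 = 2; c = -15; -5*(-15)^3 + 5*(-15)^2 + 7*(-15)^1 + 3 = (16875) + (1125) + (-105) + (3) = 17898; answer 17898

17898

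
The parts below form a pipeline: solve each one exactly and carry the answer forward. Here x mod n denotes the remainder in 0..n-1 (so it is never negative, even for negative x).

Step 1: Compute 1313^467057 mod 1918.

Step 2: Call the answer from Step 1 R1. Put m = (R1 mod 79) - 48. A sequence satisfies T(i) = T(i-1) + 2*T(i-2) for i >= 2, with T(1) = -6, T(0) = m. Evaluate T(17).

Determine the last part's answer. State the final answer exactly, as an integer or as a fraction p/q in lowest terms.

Step 1: squarings mod 1918: 1313^1=1313, 1313^2=1605, 1313^4=151, 1313^8=1703, 1313^16=193, 1313^32=807, 1313^64=1047, 1313^128=1031, 1313^256=389, 1313^512=1717, 1313^1024=123, 1313^2048=1703, 1313^4096=193, 1313^8192=807, 1313^16384=1047, 1313^32768=1031, 1313^65536=389, 1313^131072=1717, 1313^262144=123; 1313^467057 = 1313^1 * 1313^16 * 1313^32 * 1313^64 * 1313^8192 * 1313^65536 * 1313^131072 * 1313^262144 = 1129 (mod 1918); answer 1129
Step 2: R1 = 1129; m = -25; T(2) = 1*(-6) + 2*(-25) = -56; iterating: T(2)=-56, T(3)=-68, T(4)=-180, T(5)=-316, T(6)=-676, T(7)=-1308, T(8)=-2660, T(9)=-5276, T(10)=-10596, T(11)=-21148, T(12)=-42340, T(13)=-84636, T(14)=-169316, T(15)=-338588, T(16)=-677220, T(17)=-1354396; answer -1354396

-1354396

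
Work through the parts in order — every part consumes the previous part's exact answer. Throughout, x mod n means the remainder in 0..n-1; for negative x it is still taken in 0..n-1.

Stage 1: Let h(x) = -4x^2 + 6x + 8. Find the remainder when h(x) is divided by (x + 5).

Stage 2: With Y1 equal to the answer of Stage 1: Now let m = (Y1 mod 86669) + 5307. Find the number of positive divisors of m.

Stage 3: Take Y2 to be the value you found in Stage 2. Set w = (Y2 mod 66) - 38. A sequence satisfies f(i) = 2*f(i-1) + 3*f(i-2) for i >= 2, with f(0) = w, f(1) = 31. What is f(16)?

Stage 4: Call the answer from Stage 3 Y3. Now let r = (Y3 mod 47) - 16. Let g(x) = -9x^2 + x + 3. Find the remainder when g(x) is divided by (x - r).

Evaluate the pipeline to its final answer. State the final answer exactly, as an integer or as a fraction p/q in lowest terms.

-431

Stage 1: remainder = value at the root: -4*(-5)^2 + 6*(-5)^1 + 8 = (-100) + (-30) + (8) = -122; answer -122
Stage 2: Y1 = -122; m = 91854; 91854 = 2 * 3^8 * 7; number of divisors = (1+1) * (8+1) * (1+1) = 36; answer 36
Stage 3: Y2 = 36; w = -2; f(2) = 2*(31) + 3*(-2) = 56; iterating: f(2)=56, f(3)=205, f(4)=578, f(5)=1771, f(6)=5276, f(7)=15865, f(8)=47558, f(9)=142711, f(10)=428096, f(11)=1284325, f(12)=3852938, f(13)=11558851, f(14)=34676516, f(15)=104029585, f(16)=312088718; answer 312088718
Stage 4: Y3 = 312088718; r = 7; remainder = value at the root: -9*(7)^2 + 1*(7)^1 + 3 = (-441) + (7) + (3) = -431; answer -431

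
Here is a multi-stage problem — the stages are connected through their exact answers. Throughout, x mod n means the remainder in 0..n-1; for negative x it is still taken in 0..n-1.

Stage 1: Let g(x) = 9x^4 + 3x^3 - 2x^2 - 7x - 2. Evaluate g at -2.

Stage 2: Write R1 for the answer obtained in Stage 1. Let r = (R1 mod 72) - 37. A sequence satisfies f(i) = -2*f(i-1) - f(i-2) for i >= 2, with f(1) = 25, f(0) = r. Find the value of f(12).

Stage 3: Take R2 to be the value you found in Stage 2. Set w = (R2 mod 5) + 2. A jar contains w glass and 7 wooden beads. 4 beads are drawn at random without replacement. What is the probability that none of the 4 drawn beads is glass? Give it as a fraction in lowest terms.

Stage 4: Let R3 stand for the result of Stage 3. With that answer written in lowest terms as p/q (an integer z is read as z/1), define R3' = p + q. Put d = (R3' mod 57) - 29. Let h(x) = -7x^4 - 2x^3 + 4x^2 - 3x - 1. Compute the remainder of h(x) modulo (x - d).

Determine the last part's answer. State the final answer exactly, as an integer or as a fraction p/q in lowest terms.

-8479

Stage 1: 9*(-2)^4 + 3*(-2)^3 - 2*(-2)^2 - 7*(-2)^1 - 2 = (144) + (-24) + (-8) + (14) + (-2) = 124; answer 124
Stage 2: R1 = 124; r = 15; f(2) = -2*(25) - 1*(15) = -65; iterating: f(2)=-65, f(3)=105, f(4)=-145, f(5)=185, f(6)=-225, f(7)=265, f(8)=-305, f(9)=345, f(10)=-385, f(11)=425, f(12)=-465; answer -465
Stage 3: R2 = -465; w = 2; total draws C(9,4) = 126; favorable C(7,4) = 35; P = 5/18; answer 5/18
Stage 4: R3 = 5/18; threaded value p + q = 23; d = -6; remainder = value at the root: -7*(-6)^4 - 2*(-6)^3 + 4*(-6)^2 - 3*(-6)^1 - 1 = (-9072) + (432) + (144) + (18) + (-1) = -8479; answer -8479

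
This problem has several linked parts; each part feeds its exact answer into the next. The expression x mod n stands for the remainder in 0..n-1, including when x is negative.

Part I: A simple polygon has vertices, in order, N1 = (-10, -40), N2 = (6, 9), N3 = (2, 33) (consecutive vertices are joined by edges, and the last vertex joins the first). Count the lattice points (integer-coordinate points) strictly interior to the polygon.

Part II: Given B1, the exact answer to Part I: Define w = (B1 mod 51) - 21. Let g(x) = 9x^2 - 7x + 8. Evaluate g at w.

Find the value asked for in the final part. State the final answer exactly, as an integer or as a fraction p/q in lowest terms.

1220

Part I: cross terms: (-10*9 - 6*-40)=150, (6*33 - 2*9)=180, (2*-40 - -10*33)=250; twice the area = |580| = 580; area = 290; boundary points = 1 + 4 + 1 = 6; strictly interior points = area - boundary/2 + 1 = 288; answer 288
Part II: B1 = 288; w = 12; 9*(12)^2 - 7*(12)^1 + 8 = (1296) + (-84) + (8) = 1220; answer 1220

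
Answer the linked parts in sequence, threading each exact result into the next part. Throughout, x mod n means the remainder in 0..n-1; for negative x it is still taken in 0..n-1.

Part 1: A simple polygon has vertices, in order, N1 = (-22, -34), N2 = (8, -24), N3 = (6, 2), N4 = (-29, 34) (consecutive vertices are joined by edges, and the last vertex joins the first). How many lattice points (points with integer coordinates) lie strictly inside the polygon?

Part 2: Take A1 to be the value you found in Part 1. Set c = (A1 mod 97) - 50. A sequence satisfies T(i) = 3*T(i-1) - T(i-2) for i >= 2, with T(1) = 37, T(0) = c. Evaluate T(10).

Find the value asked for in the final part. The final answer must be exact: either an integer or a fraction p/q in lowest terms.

Part 1: cross terms: (-22*-24 - 8*-34)=800, (8*2 - 6*-24)=160, (6*34 - -29*2)=262, (-29*-34 - -22*34)=1734; twice the area = |2956| = 2956; area = 1478; boundary points = 10 + 2 + 1 + 1 = 14; strictly interior points = area - boundary/2 + 1 = 1472; answer 1472
Part 2: A1 = 1472; c = -33; T(2) = 3*(37) - 1*(-33) = 144; iterating: T(2)=144, T(3)=395, T(4)=1041, T(5)=2728, T(6)=7143, T(7)=18701, T(8)=48960, T(9)=128179, T(10)=335577; answer 335577

335577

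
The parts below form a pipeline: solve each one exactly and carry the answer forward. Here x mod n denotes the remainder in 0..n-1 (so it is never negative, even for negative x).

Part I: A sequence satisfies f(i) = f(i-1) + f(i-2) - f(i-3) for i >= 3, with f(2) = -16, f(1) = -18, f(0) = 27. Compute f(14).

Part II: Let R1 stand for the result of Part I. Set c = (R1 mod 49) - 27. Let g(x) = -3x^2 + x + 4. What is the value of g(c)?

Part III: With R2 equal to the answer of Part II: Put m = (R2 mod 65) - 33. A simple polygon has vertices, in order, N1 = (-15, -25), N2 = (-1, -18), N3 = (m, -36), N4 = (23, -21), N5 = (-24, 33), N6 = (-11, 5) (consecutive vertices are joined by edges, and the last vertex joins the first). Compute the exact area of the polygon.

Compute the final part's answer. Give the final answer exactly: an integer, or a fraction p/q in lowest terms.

Part I: f(3) = 1*(-16) + 1*(-18) - 1*(27) = -61; iterating: f(3)=-61, f(4)=-59, f(5)=-104, f(6)=-102, f(7)=-147, f(8)=-145, f(9)=-190, f(10)=-188, f(11)=-233, f(12)=-231, f(13)=-276, f(14)=-274; answer -274
Part II: R1 = -274; c = -7; -3*(-7)^2 + 1*(-7)^1 + 4 = (-147) + (-7) + (4) = -150; answer -150
Part III: R2 = -150; m = 12; cross terms: (-15*-18 - -1*-25)=245, (-1*-36 - 12*-18)=252, (12*-21 - 23*-36)=576, (23*33 - -24*-21)=255, (-24*5 - -11*33)=243, (-11*-25 - -15*5)=350; twice the area = |1921| = 1921; area = 1921/2; answer 1921/2

1921/2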